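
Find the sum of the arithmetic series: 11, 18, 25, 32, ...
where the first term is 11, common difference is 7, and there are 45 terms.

Sₙ = n/2 × (first + last)
Last term = a + (n-1)d = 11 + (45-1)×7 = 319
S_45 = 45/2 × (11 + 319)
S_45 = 45/2 × 330 = 7425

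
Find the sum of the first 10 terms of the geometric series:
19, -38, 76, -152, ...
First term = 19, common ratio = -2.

Sₙ = a(1 - rⁿ) / (1 - r)
S_10 = 19(1 - (-2)^10) / (1 - (-2))
S_10 = 19(1 - 1024) / (3)
S_10 = -6479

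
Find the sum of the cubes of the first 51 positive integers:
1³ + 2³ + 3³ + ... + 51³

Formula: ∑k³ = [n(n+1)/2]²
= [51×52/2]²
= 1326²
= 1758276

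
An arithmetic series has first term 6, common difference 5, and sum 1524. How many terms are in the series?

Using S = n/2 × [2a + (n-1)d]
1524 = n/2 × [2(6) + (n-1)(5)]
1524 = n/2 × [12 + 5n - 5]
3048 = n × [7 + 5n]
5n² + (7)n - 3048 = 0
Discriminant: Δ = (7)² - 4(5)(-3048) = 49 + 60960 = 61009
√Δ = 247
n = [-(7) + √Δ] / (2·5) = (-7 + 247) / 10 = 240 / 10 = 24
(The negative root is discarded since n must be a positive integer.)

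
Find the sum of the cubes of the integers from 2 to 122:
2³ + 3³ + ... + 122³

Use ∑_{k=1}^{n} k³ = [n(n+1)/2]², then subtract the first 1 terms.
∑_{k=1}^{122} k³ = [122×123/2]² = 7503² = 56295009
∑_{k=1}^{1} k³ = [1×2/2]² = 1² = 1
∑_{k=2}^{122} k³ = 56295009 - 1 = 56295008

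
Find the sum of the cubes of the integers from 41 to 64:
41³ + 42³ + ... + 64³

Use ∑_{k=1}^{n} k³ = [n(n+1)/2]², then subtract the first 40 terms.
∑_{k=1}^{64} k³ = [64×65/2]² = 2080² = 4326400
∑_{k=1}^{40} k³ = [40×41/2]² = 820² = 672400
∑_{k=41}^{64} k³ = 4326400 - 672400 = 3654000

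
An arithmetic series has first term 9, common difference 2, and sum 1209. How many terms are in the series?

Using S = n/2 × [2a + (n-1)d]
1209 = n/2 × [2(9) + (n-1)(2)]
1209 = n/2 × [18 + 2n - 2]
2418 = n × [16 + 2n]
2n² + (16)n - 2418 = 0
Discriminant: Δ = (16)² - 4(2)(-2418) = 256 + 19344 = 19600
√Δ = 140
n = [-(16) + √Δ] / (2·2) = (-16 + 140) / 4 = 124 / 4 = 31
(The negative root is discarded since n must be a positive integer.)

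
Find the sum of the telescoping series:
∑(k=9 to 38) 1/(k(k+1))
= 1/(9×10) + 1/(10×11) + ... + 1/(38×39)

Partial fractions: 1/(k(k+1)) = 1/k - 1/(k+1)
The series telescopes:
= (1/9 - 1/10) + (1/10 - 1/11) + ... + (1/38 - 1/39)
= 1/9 - 1/39
= 10/117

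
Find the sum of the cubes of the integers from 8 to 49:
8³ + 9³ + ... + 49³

Use ∑_{k=1}^{n} k³ = [n(n+1)/2]², then subtract the first 7 terms.
∑_{k=1}^{49} k³ = [49×50/2]² = 1225² = 1500625
∑_{k=1}^{7} k³ = [7×8/2]² = 28² = 784
∑_{k=8}^{49} k³ = 1500625 - 784 = 1499841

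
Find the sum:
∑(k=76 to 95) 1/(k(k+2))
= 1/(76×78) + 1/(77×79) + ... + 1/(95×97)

Partial fractions: 1/(k(k+2)) = (1/2)[1/k - 1/(k+2)]
Telescoping leaves the first two and last two terms:
= (1/2)[1/76 + 1/77 - 1/96 - 1/97]
= 73825/27246912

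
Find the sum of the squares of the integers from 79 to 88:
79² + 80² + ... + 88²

Use ∑_{k=1}^{n} k² = n(n+1)(2n+1)/6, then subtract the first 78 terms.
∑_{k=1}^{88} k² = 88×89×177/6 = 231044
∑_{k=1}^{78} k² = 78×79×157/6 = 161239
∑_{k=79}^{88} k² = 231044 - 161239 = 69805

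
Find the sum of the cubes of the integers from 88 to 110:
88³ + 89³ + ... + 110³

Use ∑_{k=1}^{n} k³ = [n(n+1)/2]², then subtract the first 87 terms.
∑_{k=1}^{110} k³ = [110×111/2]² = 6105² = 37271025
∑_{k=1}^{87} k³ = [87×88/2]² = 3828² = 14653584
∑_{k=88}^{110} k³ = 37271025 - 14653584 = 22617441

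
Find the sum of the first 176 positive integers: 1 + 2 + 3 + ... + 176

Formula: ∑k = n(n+1)/2
= 176×177/2
= 31152/2
= 15576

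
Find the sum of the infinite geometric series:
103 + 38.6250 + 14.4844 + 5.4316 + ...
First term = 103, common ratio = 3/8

For |r| < 1, S = a / (1 - r)
S = 103 / (1 - (3/8))
S = 103 / (5/8)
S = 824/5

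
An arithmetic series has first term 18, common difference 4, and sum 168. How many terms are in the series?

Using S = n/2 × [2a + (n-1)d]
168 = n/2 × [2(18) + (n-1)(4)]
168 = n/2 × [36 + 4n - 4]
336 = n × [32 + 4n]
4n² + (32)n - 336 = 0
Discriminant: Δ = (32)² - 4(4)(-336) = 1024 + 5376 = 6400
√Δ = 80
n = [-(32) + √Δ] / (2·4) = (-32 + 80) / 8 = 48 / 8 = 6
(The negative root is discarded since n must be a positive integer.)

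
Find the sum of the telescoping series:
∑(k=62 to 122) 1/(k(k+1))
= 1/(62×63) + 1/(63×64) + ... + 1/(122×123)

Partial fractions: 1/(k(k+1)) = 1/k - 1/(k+1)
The series telescopes:
= (1/62 - 1/63) + (1/63 - 1/64) + ... + (1/122 - 1/123)
= 1/62 - 1/123
= 61/7626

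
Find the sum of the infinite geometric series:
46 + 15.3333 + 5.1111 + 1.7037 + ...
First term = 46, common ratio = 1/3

For |r| < 1, S = a / (1 - r)
S = 46 / (1 - (1/3))
S = 46 / (2/3)
S = 69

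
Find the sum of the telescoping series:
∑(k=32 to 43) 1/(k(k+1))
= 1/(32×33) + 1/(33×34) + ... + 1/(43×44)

Partial fractions: 1/(k(k+1)) = 1/k - 1/(k+1)
The series telescopes:
= (1/32 - 1/33) + (1/33 - 1/34) + ... + (1/43 - 1/44)
= 1/32 - 1/44
= 3/352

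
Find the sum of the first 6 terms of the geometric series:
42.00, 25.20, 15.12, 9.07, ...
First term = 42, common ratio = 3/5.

Sₙ = a(1 - rⁿ) / (1 - r)
S_6 = 42(1 - (3/5)^6) / (1 - (3/5))
S_6 = 42(1 - (729/15625)) / (2/5)
S_6 = 312816/3125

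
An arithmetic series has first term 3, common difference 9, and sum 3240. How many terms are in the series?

Using S = n/2 × [2a + (n-1)d]
3240 = n/2 × [2(3) + (n-1)(9)]
3240 = n/2 × [6 + 9n - 9]
6480 = n × [-3 + 9n]
9n² + (-3)n - 6480 = 0
Discriminant: Δ = (-3)² - 4(9)(-6480) = 9 + 233280 = 233289
√Δ = 483
n = [-(-3) + √Δ] / (2·9) = (3 + 483) / 18 = 486 / 18 = 27
(The negative root is discarded since n must be a positive integer.)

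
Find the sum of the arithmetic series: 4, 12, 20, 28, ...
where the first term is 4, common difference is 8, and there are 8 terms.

Sₙ = n/2 × (first + last)
Last term = a + (n-1)d = 4 + (8-1)×8 = 60
S_8 = 8/2 × (4 + 60)
S_8 = 8/2 × 64 = 256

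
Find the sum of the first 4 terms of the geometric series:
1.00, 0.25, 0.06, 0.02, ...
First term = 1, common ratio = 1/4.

Sₙ = a(1 - rⁿ) / (1 - r)
S_4 = 1(1 - (1/4)^4) / (1 - (1/4))
S_4 = 1(1 - (1/256)) / (3/4)
S_4 = 85/64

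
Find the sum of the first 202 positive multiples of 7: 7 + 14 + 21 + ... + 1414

Factor out 7: = 7(1 + 2 + ... + 202) = 7 × n(n+1)/2
= 7 × 202×203/2
= 7 × 20503
= 143521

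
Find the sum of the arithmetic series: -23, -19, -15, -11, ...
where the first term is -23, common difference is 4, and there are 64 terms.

Sₙ = n/2 × (first + last)
Last term = a + (n-1)d = -23 + (64-1)×4 = 229
S_64 = 64/2 × (-23 + 229)
S_64 = 64/2 × 206 = 6592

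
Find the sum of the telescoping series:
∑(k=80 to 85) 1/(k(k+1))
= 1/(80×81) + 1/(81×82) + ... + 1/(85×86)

Partial fractions: 1/(k(k+1)) = 1/k - 1/(k+1)
The series telescopes:
= (1/80 - 1/81) + (1/81 - 1/82) + ... + (1/85 - 1/86)
= 1/80 - 1/86
= 3/3440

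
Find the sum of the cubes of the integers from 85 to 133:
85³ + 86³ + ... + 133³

Use ∑_{k=1}^{n} k³ = [n(n+1)/2]², then subtract the first 84 terms.
∑_{k=1}^{133} k³ = [133×134/2]² = 8911² = 79405921
∑_{k=1}^{84} k³ = [84×85/2]² = 3570² = 12744900
∑_{k=85}^{133} k³ = 79405921 - 12744900 = 66661021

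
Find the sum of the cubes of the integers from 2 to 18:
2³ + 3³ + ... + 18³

Use ∑_{k=1}^{n} k³ = [n(n+1)/2]², then subtract the first 1 terms.
∑_{k=1}^{18} k³ = [18×19/2]² = 171² = 29241
∑_{k=1}^{1} k³ = [1×2/2]² = 1² = 1
∑_{k=2}^{18} k³ = 29241 - 1 = 29240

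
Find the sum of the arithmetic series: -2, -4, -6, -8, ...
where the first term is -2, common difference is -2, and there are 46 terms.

Sₙ = n/2 × (first + last)
Last term = a + (n-1)d = -2 + (46-1)×(-2) = -92
S_46 = 46/2 × (-2 + (-92))
S_46 = 46/2 × (-94) = -2162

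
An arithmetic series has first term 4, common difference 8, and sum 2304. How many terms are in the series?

Using S = n/2 × [2a + (n-1)d]
2304 = n/2 × [2(4) + (n-1)(8)]
2304 = n/2 × [8 + 8n - 8]
4608 = n × [0 + 8n]
8n² + (0)n - 4608 = 0
Discriminant: Δ = (0)² - 4(8)(-4608) = 0 + 147456 = 147456
√Δ = 384
n = [-(0) + √Δ] / (2·8) = (0 + 384) / 16 = 384 / 16 = 24
(The negative root is discarded since n must be a positive integer.)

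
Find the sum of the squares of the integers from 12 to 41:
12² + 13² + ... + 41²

Use ∑_{k=1}^{n} k² = n(n+1)(2n+1)/6, then subtract the first 11 terms.
∑_{k=1}^{41} k² = 41×42×83/6 = 23821
∑_{k=1}^{11} k² = 11×12×23/6 = 506
∑_{k=12}^{41} k² = 23821 - 506 = 23315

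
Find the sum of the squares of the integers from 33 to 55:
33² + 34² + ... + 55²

Use ∑_{k=1}^{n} k² = n(n+1)(2n+1)/6, then subtract the first 32 terms.
∑_{k=1}^{55} k² = 55×56×111/6 = 56980
∑_{k=1}^{32} k² = 32×33×65/6 = 11440
∑_{k=33}^{55} k² = 56980 - 11440 = 45540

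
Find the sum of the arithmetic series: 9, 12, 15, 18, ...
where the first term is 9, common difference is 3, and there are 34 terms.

Sₙ = n/2 × (first + last)
Last term = a + (n-1)d = 9 + (34-1)×3 = 108
S_34 = 34/2 × (9 + 108)
S_34 = 34/2 × 117 = 1989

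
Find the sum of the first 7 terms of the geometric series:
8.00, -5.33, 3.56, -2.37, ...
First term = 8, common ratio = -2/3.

Sₙ = a(1 - rⁿ) / (1 - r)
S_7 = 8(1 - (-2/3)^7) / (1 - (-2/3))
S_7 = 8(1 - (-128/2187)) / (5/3)
S_7 = 3704/729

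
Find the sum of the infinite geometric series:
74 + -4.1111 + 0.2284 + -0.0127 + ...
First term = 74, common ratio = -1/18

For |r| < 1, S = a / (1 - r)
S = 74 / (1 - (-1/18))
S = 74 / (19/18)
S = 1332/19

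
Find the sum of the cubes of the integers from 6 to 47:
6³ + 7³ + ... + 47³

Use ∑_{k=1}^{n} k³ = [n(n+1)/2]², then subtract the first 5 terms.
∑_{k=1}^{47} k³ = [47×48/2]² = 1128² = 1272384
∑_{k=1}^{5} k³ = [5×6/2]² = 15² = 225
∑_{k=6}^{47} k³ = 1272384 - 225 = 1272159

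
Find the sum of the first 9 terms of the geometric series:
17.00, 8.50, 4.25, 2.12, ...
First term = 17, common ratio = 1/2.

Sₙ = a(1 - rⁿ) / (1 - r)
S_9 = 17(1 - (1/2)^9) / (1 - (1/2))
S_9 = 17(1 - (1/512)) / (1/2)
S_9 = 8687/256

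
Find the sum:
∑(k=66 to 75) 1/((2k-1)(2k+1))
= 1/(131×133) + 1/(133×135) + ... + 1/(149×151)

Partial fractions: 1/((2k-1)(2k+1)) = (1/2)[1/(2k-1) - 1/(2k+1)]
The series telescopes:
= (1/2)[1/131 - 1/151]
= 10/19781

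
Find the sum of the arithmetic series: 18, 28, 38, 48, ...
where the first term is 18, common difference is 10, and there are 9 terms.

Sₙ = n/2 × (first + last)
Last term = a + (n-1)d = 18 + (9-1)×10 = 98
S_9 = 9/2 × (18 + 98)
S_9 = 9/2 × 116 = 522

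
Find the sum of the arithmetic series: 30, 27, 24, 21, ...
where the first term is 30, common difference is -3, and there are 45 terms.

Sₙ = n/2 × (first + last)
Last term = a + (n-1)d = 30 + (45-1)×(-3) = -102
S_45 = 45/2 × (30 + (-102))
S_45 = 45/2 × (-72) = -1620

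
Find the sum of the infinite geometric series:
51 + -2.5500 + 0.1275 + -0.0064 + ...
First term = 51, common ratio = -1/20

For |r| < 1, S = a / (1 - r)
S = 51 / (1 - (-1/20))
S = 51 / (21/20)
S = 340/7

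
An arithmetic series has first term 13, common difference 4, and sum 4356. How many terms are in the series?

Using S = n/2 × [2a + (n-1)d]
4356 = n/2 × [2(13) + (n-1)(4)]
4356 = n/2 × [26 + 4n - 4]
8712 = n × [22 + 4n]
4n² + (22)n - 8712 = 0
Discriminant: Δ = (22)² - 4(4)(-8712) = 484 + 139392 = 139876
√Δ = 374
n = [-(22) + √Δ] / (2·4) = (-22 + 374) / 8 = 352 / 8 = 44
(The negative root is discarded since n must be a positive integer.)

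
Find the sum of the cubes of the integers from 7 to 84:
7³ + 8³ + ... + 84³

Use ∑_{k=1}^{n} k³ = [n(n+1)/2]², then subtract the first 6 terms.
∑_{k=1}^{84} k³ = [84×85/2]² = 3570² = 12744900
∑_{k=1}^{6} k³ = [6×7/2]² = 21² = 441
∑_{k=7}^{84} k³ = 12744900 - 441 = 12744459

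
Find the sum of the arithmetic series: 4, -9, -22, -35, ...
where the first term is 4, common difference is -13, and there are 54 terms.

Sₙ = n/2 × (first + last)
Last term = a + (n-1)d = 4 + (54-1)×(-13) = -685
S_54 = 54/2 × (4 + (-685))
S_54 = 54/2 × (-681) = -18387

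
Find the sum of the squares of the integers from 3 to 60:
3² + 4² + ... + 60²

Use ∑_{k=1}^{n} k² = n(n+1)(2n+1)/6, then subtract the first 2 terms.
∑_{k=1}^{60} k² = 60×61×121/6 = 73810
∑_{k=1}^{2} k² = 2×3×5/6 = 5
∑_{k=3}^{60} k² = 73810 - 5 = 73805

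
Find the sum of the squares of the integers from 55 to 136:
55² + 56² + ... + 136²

Use ∑_{k=1}^{n} k² = n(n+1)(2n+1)/6, then subtract the first 54 terms.
∑_{k=1}^{136} k² = 136×137×273/6 = 847756
∑_{k=1}^{54} k² = 54×55×109/6 = 53955
∑_{k=55}^{136} k² = 847756 - 53955 = 793801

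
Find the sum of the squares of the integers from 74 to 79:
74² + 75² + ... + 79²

Use ∑_{k=1}^{n} k² = n(n+1)(2n+1)/6, then subtract the first 73 terms.
∑_{k=1}^{79} k² = 79×80×159/6 = 167480
∑_{k=1}^{73} k² = 73×74×147/6 = 132349
∑_{k=74}^{79} k² = 167480 - 132349 = 35131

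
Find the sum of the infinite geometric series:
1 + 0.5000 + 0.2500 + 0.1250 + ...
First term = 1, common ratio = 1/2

For |r| < 1, S = a / (1 - r)
S = 1 / (1 - (1/2))
S = 1 / (1/2)
S = 2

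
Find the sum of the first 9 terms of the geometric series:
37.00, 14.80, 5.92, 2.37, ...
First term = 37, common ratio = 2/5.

Sₙ = a(1 - rⁿ) / (1 - r)
S_9 = 37(1 - (2/5)^9) / (1 - (2/5))
S_9 = 37(1 - (512/1953125)) / (3/5)
S_9 = 24082227/390625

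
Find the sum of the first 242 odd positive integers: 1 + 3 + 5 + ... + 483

Sum of first n odd numbers = n²
= 242²
= 58564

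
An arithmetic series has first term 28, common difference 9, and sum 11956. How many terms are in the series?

Using S = n/2 × [2a + (n-1)d]
11956 = n/2 × [2(28) + (n-1)(9)]
11956 = n/2 × [56 + 9n - 9]
23912 = n × [47 + 9n]
9n² + (47)n - 23912 = 0
Discriminant: Δ = (47)² - 4(9)(-23912) = 2209 + 860832 = 863041
√Δ = 929
n = [-(47) + √Δ] / (2·9) = (-47 + 929) / 18 = 882 / 18 = 49
(The negative root is discarded since n must be a positive integer.)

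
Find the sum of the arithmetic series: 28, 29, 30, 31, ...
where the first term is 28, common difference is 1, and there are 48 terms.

Sₙ = n/2 × (first + last)
Last term = a + (n-1)d = 28 + (48-1)×1 = 75
S_48 = 48/2 × (28 + 75)
S_48 = 48/2 × 103 = 2472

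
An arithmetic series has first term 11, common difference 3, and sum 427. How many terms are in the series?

Using S = n/2 × [2a + (n-1)d]
427 = n/2 × [2(11) + (n-1)(3)]
427 = n/2 × [22 + 3n - 3]
854 = n × [19 + 3n]
3n² + (19)n - 854 = 0
Discriminant: Δ = (19)² - 4(3)(-854) = 361 + 10248 = 10609
√Δ = 103
n = [-(19) + √Δ] / (2·3) = (-19 + 103) / 6 = 84 / 6 = 14
(The negative root is discarded since n must be a positive integer.)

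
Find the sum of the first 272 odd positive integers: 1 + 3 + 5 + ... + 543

Sum of first n odd numbers = n²
= 272²
= 73984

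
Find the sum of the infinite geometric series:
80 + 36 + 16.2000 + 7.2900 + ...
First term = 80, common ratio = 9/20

For |r| < 1, S = a / (1 - r)
S = 80 / (1 - (9/20))
S = 80 / (11/20)
S = 1600/11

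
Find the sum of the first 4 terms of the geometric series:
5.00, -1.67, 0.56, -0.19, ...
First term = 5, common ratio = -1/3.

Sₙ = a(1 - rⁿ) / (1 - r)
S_4 = 5(1 - (-1/3)^4) / (1 - (-1/3))
S_4 = 5(1 - (1/81)) / (4/3)
S_4 = 100/27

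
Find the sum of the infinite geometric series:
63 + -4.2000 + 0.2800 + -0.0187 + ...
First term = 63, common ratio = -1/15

For |r| < 1, S = a / (1 - r)
S = 63 / (1 - (-1/15))
S = 63 / (16/15)
S = 945/16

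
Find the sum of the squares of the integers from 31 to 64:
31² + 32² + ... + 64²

Use ∑_{k=1}^{n} k² = n(n+1)(2n+1)/6, then subtract the first 30 terms.
∑_{k=1}^{64} k² = 64×65×129/6 = 89440
∑_{k=1}^{30} k² = 30×31×61/6 = 9455
∑_{k=31}^{64} k² = 89440 - 9455 = 79985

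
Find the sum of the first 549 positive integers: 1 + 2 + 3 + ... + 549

Formula: ∑k = n(n+1)/2
= 549×550/2
= 301950/2
= 150975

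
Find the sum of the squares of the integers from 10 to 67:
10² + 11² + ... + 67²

Use ∑_{k=1}^{n} k² = n(n+1)(2n+1)/6, then subtract the first 9 terms.
∑_{k=1}^{67} k² = 67×68×135/6 = 102510
∑_{k=1}^{9} k² = 9×10×19/6 = 285
∑_{k=10}^{67} k² = 102510 - 285 = 102225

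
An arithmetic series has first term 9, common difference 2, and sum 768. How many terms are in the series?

Using S = n/2 × [2a + (n-1)d]
768 = n/2 × [2(9) + (n-1)(2)]
768 = n/2 × [18 + 2n - 2]
1536 = n × [16 + 2n]
2n² + (16)n - 1536 = 0
Discriminant: Δ = (16)² - 4(2)(-1536) = 256 + 12288 = 12544
√Δ = 112
n = [-(16) + √Δ] / (2·2) = (-16 + 112) / 4 = 96 / 4 = 24
(The negative root is discarded since n must be a positive integer.)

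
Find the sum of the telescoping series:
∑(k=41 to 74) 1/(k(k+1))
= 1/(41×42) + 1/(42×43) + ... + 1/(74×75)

Partial fractions: 1/(k(k+1)) = 1/k - 1/(k+1)
The series telescopes:
= (1/41 - 1/42) + (1/42 - 1/43) + ... + (1/74 - 1/75)
= 1/41 - 1/75
= 34/3075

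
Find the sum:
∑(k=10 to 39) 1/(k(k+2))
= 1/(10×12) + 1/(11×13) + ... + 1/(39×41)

Partial fractions: 1/(k(k+2)) = (1/2)[1/k - 1/(k+2)]
Telescoping leaves the first two and last two terms:
= (1/2)[1/10 + 1/11 - 1/40 - 1/41]
= 2553/36080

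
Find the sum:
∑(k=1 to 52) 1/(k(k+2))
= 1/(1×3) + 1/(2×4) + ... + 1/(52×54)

Partial fractions: 1/(k(k+2)) = (1/2)[1/k - 1/(k+2)]
Telescoping leaves the first two and last two terms:
= (1/2)[1/1 + 1/2 - 1/53 - 1/54]
= 2093/2862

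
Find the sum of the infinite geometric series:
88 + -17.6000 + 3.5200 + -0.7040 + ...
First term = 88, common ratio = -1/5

For |r| < 1, S = a / (1 - r)
S = 88 / (1 - (-1/5))
S = 88 / (6/5)
S = 220/3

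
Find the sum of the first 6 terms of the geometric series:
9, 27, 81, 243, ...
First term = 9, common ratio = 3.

Sₙ = a(1 - rⁿ) / (1 - r)
S_6 = 9(1 - 3^6) / (1 - 3)
S_6 = 9(1 - 729) / (-2)
S_6 = 3276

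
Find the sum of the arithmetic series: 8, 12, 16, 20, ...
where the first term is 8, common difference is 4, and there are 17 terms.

Sₙ = n/2 × (first + last)
Last term = a + (n-1)d = 8 + (17-1)×4 = 72
S_17 = 17/2 × (8 + 72)
S_17 = 17/2 × 80 = 680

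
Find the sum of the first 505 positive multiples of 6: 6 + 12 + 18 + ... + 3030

Factor out 6: = 6(1 + 2 + ... + 505) = 6 × n(n+1)/2
= 6 × 505×506/2
= 6 × 127765
= 766590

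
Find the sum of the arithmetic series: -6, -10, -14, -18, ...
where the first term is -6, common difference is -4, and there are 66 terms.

Sₙ = n/2 × (first + last)
Last term = a + (n-1)d = -6 + (66-1)×(-4) = -266
S_66 = 66/2 × (-6 + (-266))
S_66 = 66/2 × (-272) = -8976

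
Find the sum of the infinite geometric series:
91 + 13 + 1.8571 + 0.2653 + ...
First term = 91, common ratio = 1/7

For |r| < 1, S = a / (1 - r)
S = 91 / (1 - (1/7))
S = 91 / (6/7)
S = 637/6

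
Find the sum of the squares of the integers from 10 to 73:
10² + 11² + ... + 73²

Use ∑_{k=1}^{n} k² = n(n+1)(2n+1)/6, then subtract the first 9 terms.
∑_{k=1}^{73} k² = 73×74×147/6 = 132349
∑_{k=1}^{9} k² = 9×10×19/6 = 285
∑_{k=10}^{73} k² = 132349 - 285 = 132064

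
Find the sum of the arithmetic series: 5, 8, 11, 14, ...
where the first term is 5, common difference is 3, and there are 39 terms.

Sₙ = n/2 × (first + last)
Last term = a + (n-1)d = 5 + (39-1)×3 = 119
S_39 = 39/2 × (5 + 119)
S_39 = 39/2 × 124 = 2418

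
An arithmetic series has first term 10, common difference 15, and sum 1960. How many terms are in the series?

Using S = n/2 × [2a + (n-1)d]
1960 = n/2 × [2(10) + (n-1)(15)]
1960 = n/2 × [20 + 15n - 15]
3920 = n × [5 + 15n]
15n² + (5)n - 3920 = 0
Discriminant: Δ = (5)² - 4(15)(-3920) = 25 + 235200 = 235225
√Δ = 485
n = [-(5) + √Δ] / (2·15) = (-5 + 485) / 30 = 480 / 30 = 16
(The negative root is discarded since n must be a positive integer.)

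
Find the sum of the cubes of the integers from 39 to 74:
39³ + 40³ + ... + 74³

Use ∑_{k=1}^{n} k³ = [n(n+1)/2]², then subtract the first 38 terms.
∑_{k=1}^{74} k³ = [74×75/2]² = 2775² = 7700625
∑_{k=1}^{38} k³ = [38×39/2]² = 741² = 549081
∑_{k=39}^{74} k³ = 7700625 - 549081 = 7151544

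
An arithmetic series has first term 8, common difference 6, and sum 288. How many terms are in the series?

Using S = n/2 × [2a + (n-1)d]
288 = n/2 × [2(8) + (n-1)(6)]
288 = n/2 × [16 + 6n - 6]
576 = n × [10 + 6n]
6n² + (10)n - 576 = 0
Discriminant: Δ = (10)² - 4(6)(-576) = 100 + 13824 = 13924
√Δ = 118
n = [-(10) + √Δ] / (2·6) = (-10 + 118) / 12 = 108 / 12 = 9
(The negative root is discarded since n must be a positive integer.)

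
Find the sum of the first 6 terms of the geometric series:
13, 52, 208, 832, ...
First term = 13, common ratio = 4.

Sₙ = a(1 - rⁿ) / (1 - r)
S_6 = 13(1 - 4^6) / (1 - 4)
S_6 = 13(1 - 4096) / (-3)
S_6 = 17745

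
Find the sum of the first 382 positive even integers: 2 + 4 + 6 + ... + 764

Sum of first n even numbers = n(n+1)
= 382×383
= 146306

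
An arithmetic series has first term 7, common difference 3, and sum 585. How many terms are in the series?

Using S = n/2 × [2a + (n-1)d]
585 = n/2 × [2(7) + (n-1)(3)]
585 = n/2 × [14 + 3n - 3]
1170 = n × [11 + 3n]
3n² + (11)n - 1170 = 0
Discriminant: Δ = (11)² - 4(3)(-1170) = 121 + 14040 = 14161
√Δ = 119
n = [-(11) + √Δ] / (2·3) = (-11 + 119) / 6 = 108 / 6 = 18
(The negative root is discarded since n must be a positive integer.)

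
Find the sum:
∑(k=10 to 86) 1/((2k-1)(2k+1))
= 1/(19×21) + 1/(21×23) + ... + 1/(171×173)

Partial fractions: 1/((2k-1)(2k+1)) = (1/2)[1/(2k-1) - 1/(2k+1)]
The series telescopes:
= (1/2)[1/19 - 1/173]
= 77/3287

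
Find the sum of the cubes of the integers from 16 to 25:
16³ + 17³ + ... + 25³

Use ∑_{k=1}^{n} k³ = [n(n+1)/2]², then subtract the first 15 terms.
∑_{k=1}^{25} k³ = [25×26/2]² = 325² = 105625
∑_{k=1}^{15} k³ = [15×16/2]² = 120² = 14400
∑_{k=16}^{25} k³ = 105625 - 14400 = 91225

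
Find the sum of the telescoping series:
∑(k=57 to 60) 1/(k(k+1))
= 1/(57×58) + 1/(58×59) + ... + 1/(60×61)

Partial fractions: 1/(k(k+1)) = 1/k - 1/(k+1)
The series telescopes:
= (1/57 - 1/58) + (1/58 - 1/59) + ... + (1/60 - 1/61)
= 1/57 - 1/61
= 4/3477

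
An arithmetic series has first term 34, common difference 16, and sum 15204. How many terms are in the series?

Using S = n/2 × [2a + (n-1)d]
15204 = n/2 × [2(34) + (n-1)(16)]
15204 = n/2 × [68 + 16n - 16]
30408 = n × [52 + 16n]
16n² + (52)n - 30408 = 0
Discriminant: Δ = (52)² - 4(16)(-30408) = 2704 + 1946112 = 1948816
√Δ = 1396
n = [-(52) + √Δ] / (2·16) = (-52 + 1396) / 32 = 1344 / 32 = 42
(The negative root is discarded since n must be a positive integer.)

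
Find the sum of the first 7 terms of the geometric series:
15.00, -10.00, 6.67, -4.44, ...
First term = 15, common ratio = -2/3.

Sₙ = a(1 - rⁿ) / (1 - r)
S_7 = 15(1 - (-2/3)^7) / (1 - (-2/3))
S_7 = 15(1 - (-128/2187)) / (5/3)
S_7 = 2315/243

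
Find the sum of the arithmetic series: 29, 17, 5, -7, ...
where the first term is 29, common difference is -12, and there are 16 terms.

Sₙ = n/2 × (first + last)
Last term = a + (n-1)d = 29 + (16-1)×(-12) = -151
S_16 = 16/2 × (29 + (-151))
S_16 = 16/2 × (-122) = -976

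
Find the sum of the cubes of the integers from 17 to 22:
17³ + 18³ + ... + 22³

Use ∑_{k=1}^{n} k³ = [n(n+1)/2]², then subtract the first 16 terms.
∑_{k=1}^{22} k³ = [22×23/2]² = 253² = 64009
∑_{k=1}^{16} k³ = [16×17/2]² = 136² = 18496
∑_{k=17}^{22} k³ = 64009 - 18496 = 45513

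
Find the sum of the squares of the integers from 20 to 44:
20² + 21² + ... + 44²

Use ∑_{k=1}^{n} k² = n(n+1)(2n+1)/6, then subtract the first 19 terms.
∑_{k=1}^{44} k² = 44×45×89/6 = 29370
∑_{k=1}^{19} k² = 19×20×39/6 = 2470
∑_{k=20}^{44} k² = 29370 - 2470 = 26900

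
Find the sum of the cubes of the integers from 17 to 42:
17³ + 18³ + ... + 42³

Use ∑_{k=1}^{n} k³ = [n(n+1)/2]², then subtract the first 16 terms.
∑_{k=1}^{42} k³ = [42×43/2]² = 903² = 815409
∑_{k=1}^{16} k³ = [16×17/2]² = 136² = 18496
∑_{k=17}^{42} k³ = 815409 - 18496 = 796913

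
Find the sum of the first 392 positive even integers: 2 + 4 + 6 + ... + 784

Sum of first n even numbers = n(n+1)
= 392×393
= 154056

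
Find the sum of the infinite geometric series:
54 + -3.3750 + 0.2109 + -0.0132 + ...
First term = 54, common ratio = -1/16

For |r| < 1, S = a / (1 - r)
S = 54 / (1 - (-1/16))
S = 54 / (17/16)
S = 864/17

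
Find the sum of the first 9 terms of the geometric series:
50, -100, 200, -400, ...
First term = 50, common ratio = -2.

Sₙ = a(1 - rⁿ) / (1 - r)
S_9 = 50(1 - (-2)^9) / (1 - (-2))
S_9 = 50(1 - (-512)) / (3)
S_9 = 8550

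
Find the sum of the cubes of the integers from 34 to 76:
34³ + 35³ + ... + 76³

Use ∑_{k=1}^{n} k³ = [n(n+1)/2]², then subtract the first 33 terms.
∑_{k=1}^{76} k³ = [76×77/2]² = 2926² = 8561476
∑_{k=1}^{33} k³ = [33×34/2]² = 561² = 314721
∑_{k=34}^{76} k³ = 8561476 - 314721 = 8246755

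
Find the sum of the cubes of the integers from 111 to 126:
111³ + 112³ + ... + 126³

Use ∑_{k=1}^{n} k³ = [n(n+1)/2]², then subtract the first 110 terms.
∑_{k=1}^{126} k³ = [126×127/2]² = 8001² = 64016001
∑_{k=1}^{110} k³ = [110×111/2]² = 6105² = 37271025
∑_{k=111}^{126} k³ = 64016001 - 37271025 = 26744976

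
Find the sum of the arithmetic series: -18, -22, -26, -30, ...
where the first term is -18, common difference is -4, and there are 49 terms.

Sₙ = n/2 × (first + last)
Last term = a + (n-1)d = -18 + (49-1)×(-4) = -210
S_49 = 49/2 × (-18 + (-210))
S_49 = 49/2 × (-228) = -5586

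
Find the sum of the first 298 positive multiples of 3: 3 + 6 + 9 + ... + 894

Factor out 3: = 3(1 + 2 + ... + 298) = 3 × n(n+1)/2
= 3 × 298×299/2
= 3 × 44551
= 133653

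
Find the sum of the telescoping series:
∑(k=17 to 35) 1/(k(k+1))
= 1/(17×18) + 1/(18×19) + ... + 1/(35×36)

Partial fractions: 1/(k(k+1)) = 1/k - 1/(k+1)
The series telescopes:
= (1/17 - 1/18) + (1/18 - 1/19) + ... + (1/35 - 1/36)
= 1/17 - 1/36
= 19/612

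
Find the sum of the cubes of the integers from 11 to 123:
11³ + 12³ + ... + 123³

Use ∑_{k=1}^{n} k³ = [n(n+1)/2]², then subtract the first 10 terms.
∑_{k=1}^{123} k³ = [123×124/2]² = 7626² = 58155876
∑_{k=1}^{10} k³ = [10×11/2]² = 55² = 3025
∑_{k=11}^{123} k³ = 58155876 - 3025 = 58152851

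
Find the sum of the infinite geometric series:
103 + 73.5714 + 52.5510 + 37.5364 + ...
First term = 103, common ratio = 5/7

For |r| < 1, S = a / (1 - r)
S = 103 / (1 - (5/7))
S = 103 / (2/7)
S = 721/2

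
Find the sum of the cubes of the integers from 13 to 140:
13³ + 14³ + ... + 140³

Use ∑_{k=1}^{n} k³ = [n(n+1)/2]², then subtract the first 12 terms.
∑_{k=1}^{140} k³ = [140×141/2]² = 9870² = 97416900
∑_{k=1}^{12} k³ = [12×13/2]² = 78² = 6084
∑_{k=13}^{140} k³ = 97416900 - 6084 = 97410816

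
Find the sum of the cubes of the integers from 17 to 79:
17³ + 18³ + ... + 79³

Use ∑_{k=1}^{n} k³ = [n(n+1)/2]², then subtract the first 16 terms.
∑_{k=1}^{79} k³ = [79×80/2]² = 3160² = 9985600
∑_{k=1}^{16} k³ = [16×17/2]² = 136² = 18496
∑_{k=17}^{79} k³ = 9985600 - 18496 = 9967104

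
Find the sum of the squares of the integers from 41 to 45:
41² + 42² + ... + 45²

Use ∑_{k=1}^{n} k² = n(n+1)(2n+1)/6, then subtract the first 40 terms.
∑_{k=1}^{45} k² = 45×46×91/6 = 31395
∑_{k=1}^{40} k² = 40×41×81/6 = 22140
∑_{k=41}^{45} k² = 31395 - 22140 = 9255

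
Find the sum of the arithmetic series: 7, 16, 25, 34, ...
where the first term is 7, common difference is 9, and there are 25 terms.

Sₙ = n/2 × (first + last)
Last term = a + (n-1)d = 7 + (25-1)×9 = 223
S_25 = 25/2 × (7 + 223)
S_25 = 25/2 × 230 = 2875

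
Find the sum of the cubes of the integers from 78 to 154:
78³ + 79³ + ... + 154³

Use ∑_{k=1}^{n} k³ = [n(n+1)/2]², then subtract the first 77 terms.
∑_{k=1}^{154} k³ = [154×155/2]² = 11935² = 142444225
∑_{k=1}^{77} k³ = [77×78/2]² = 3003² = 9018009
∑_{k=78}^{154} k³ = 142444225 - 9018009 = 133426216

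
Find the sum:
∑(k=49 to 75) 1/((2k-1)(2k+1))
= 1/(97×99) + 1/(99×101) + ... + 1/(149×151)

Partial fractions: 1/((2k-1)(2k+1)) = (1/2)[1/(2k-1) - 1/(2k+1)]
The series telescopes:
= (1/2)[1/97 - 1/151]
= 27/14647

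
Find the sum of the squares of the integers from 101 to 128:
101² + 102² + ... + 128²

Use ∑_{k=1}^{n} k² = n(n+1)(2n+1)/6, then subtract the first 100 terms.
∑_{k=1}^{128} k² = 128×129×257/6 = 707264
∑_{k=1}^{100} k² = 100×101×201/6 = 338350
∑_{k=101}^{128} k² = 707264 - 338350 = 368914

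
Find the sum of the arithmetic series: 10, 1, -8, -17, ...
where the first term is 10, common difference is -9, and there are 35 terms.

Sₙ = n/2 × (first + last)
Last term = a + (n-1)d = 10 + (35-1)×(-9) = -296
S_35 = 35/2 × (10 + (-296))
S_35 = 35/2 × (-286) = -5005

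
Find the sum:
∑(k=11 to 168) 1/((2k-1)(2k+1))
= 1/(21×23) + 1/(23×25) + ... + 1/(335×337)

Partial fractions: 1/((2k-1)(2k+1)) = (1/2)[1/(2k-1) - 1/(2k+1)]
The series telescopes:
= (1/2)[1/21 - 1/337]
= 158/7077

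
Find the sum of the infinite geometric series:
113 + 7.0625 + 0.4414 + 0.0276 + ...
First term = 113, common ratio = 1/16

For |r| < 1, S = a / (1 - r)
S = 113 / (1 - (1/16))
S = 113 / (15/16)
S = 1808/15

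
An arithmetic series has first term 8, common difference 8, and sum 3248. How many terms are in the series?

Using S = n/2 × [2a + (n-1)d]
3248 = n/2 × [2(8) + (n-1)(8)]
3248 = n/2 × [16 + 8n - 8]
6496 = n × [8 + 8n]
8n² + (8)n - 6496 = 0
Discriminant: Δ = (8)² - 4(8)(-6496) = 64 + 207872 = 207936
√Δ = 456
n = [-(8) + √Δ] / (2·8) = (-8 + 456) / 16 = 448 / 16 = 28
(The negative root is discarded since n must be a positive integer.)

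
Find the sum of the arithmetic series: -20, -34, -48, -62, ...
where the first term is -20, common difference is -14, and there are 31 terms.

Sₙ = n/2 × (first + last)
Last term = a + (n-1)d = -20 + (31-1)×(-14) = -440
S_31 = 31/2 × (-20 + (-440))
S_31 = 31/2 × (-460) = -7130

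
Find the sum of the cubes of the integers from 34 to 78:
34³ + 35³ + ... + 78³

Use ∑_{k=1}^{n} k³ = [n(n+1)/2]², then subtract the first 33 terms.
∑_{k=1}^{78} k³ = [78×79/2]² = 3081² = 9492561
∑_{k=1}^{33} k³ = [33×34/2]² = 561² = 314721
∑_{k=34}^{78} k³ = 9492561 - 314721 = 9177840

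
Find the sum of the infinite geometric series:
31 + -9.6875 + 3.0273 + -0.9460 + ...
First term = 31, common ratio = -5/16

For |r| < 1, S = a / (1 - r)
S = 31 / (1 - (-5/16))
S = 31 / (21/16)
S = 496/21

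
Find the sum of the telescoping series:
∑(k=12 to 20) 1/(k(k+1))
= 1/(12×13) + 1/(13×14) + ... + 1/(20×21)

Partial fractions: 1/(k(k+1)) = 1/k - 1/(k+1)
The series telescopes:
= (1/12 - 1/13) + (1/13 - 1/14) + ... + (1/20 - 1/21)
= 1/12 - 1/21
= 1/28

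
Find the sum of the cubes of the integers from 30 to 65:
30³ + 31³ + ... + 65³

Use ∑_{k=1}^{n} k³ = [n(n+1)/2]², then subtract the first 29 terms.
∑_{k=1}^{65} k³ = [65×66/2]² = 2145² = 4601025
∑_{k=1}^{29} k³ = [29×30/2]² = 435² = 189225
∑_{k=30}^{65} k³ = 4601025 - 189225 = 4411800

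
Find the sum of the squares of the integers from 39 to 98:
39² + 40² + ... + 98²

Use ∑_{k=1}^{n} k² = n(n+1)(2n+1)/6, then subtract the first 38 terms.
∑_{k=1}^{98} k² = 98×99×197/6 = 318549
∑_{k=1}^{38} k² = 38×39×77/6 = 19019
∑_{k=39}^{98} k² = 318549 - 19019 = 299530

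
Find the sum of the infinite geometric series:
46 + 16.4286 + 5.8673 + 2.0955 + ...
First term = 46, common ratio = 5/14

For |r| < 1, S = a / (1 - r)
S = 46 / (1 - (5/14))
S = 46 / (9/14)
S = 644/9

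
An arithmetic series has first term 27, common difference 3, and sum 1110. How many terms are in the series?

Using S = n/2 × [2a + (n-1)d]
1110 = n/2 × [2(27) + (n-1)(3)]
1110 = n/2 × [54 + 3n - 3]
2220 = n × [51 + 3n]
3n² + (51)n - 2220 = 0
Discriminant: Δ = (51)² - 4(3)(-2220) = 2601 + 26640 = 29241
√Δ = 171
n = [-(51) + √Δ] / (2·3) = (-51 + 171) / 6 = 120 / 6 = 20
(The negative root is discarded since n must be a positive integer.)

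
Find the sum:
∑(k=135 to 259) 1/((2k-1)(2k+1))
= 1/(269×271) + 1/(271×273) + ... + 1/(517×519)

Partial fractions: 1/((2k-1)(2k+1)) = (1/2)[1/(2k-1) - 1/(2k+1)]
The series telescopes:
= (1/2)[1/269 - 1/519]
= 125/139611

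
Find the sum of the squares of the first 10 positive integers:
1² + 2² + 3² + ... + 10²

Formula: ∑k² = n(n+1)(2n+1)/6
= 10×11×21/6
= 2310/6
= 385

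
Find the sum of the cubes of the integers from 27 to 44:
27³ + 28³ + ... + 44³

Use ∑_{k=1}^{n} k³ = [n(n+1)/2]², then subtract the first 26 terms.
∑_{k=1}^{44} k³ = [44×45/2]² = 990² = 980100
∑_{k=1}^{26} k³ = [26×27/2]² = 351² = 123201
∑_{k=27}^{44} k³ = 980100 - 123201 = 856899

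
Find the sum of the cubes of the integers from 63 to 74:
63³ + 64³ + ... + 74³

Use ∑_{k=1}^{n} k³ = [n(n+1)/2]², then subtract the first 62 terms.
∑_{k=1}^{74} k³ = [74×75/2]² = 2775² = 7700625
∑_{k=1}^{62} k³ = [62×63/2]² = 1953² = 3814209
∑_{k=63}^{74} k³ = 7700625 - 3814209 = 3886416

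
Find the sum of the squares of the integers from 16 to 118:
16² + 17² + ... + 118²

Use ∑_{k=1}^{n} k² = n(n+1)(2n+1)/6, then subtract the first 15 terms.
∑_{k=1}^{118} k² = 118×119×237/6 = 554659
∑_{k=1}^{15} k² = 15×16×31/6 = 1240
∑_{k=16}^{118} k² = 554659 - 1240 = 553419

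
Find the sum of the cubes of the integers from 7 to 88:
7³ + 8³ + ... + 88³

Use ∑_{k=1}^{n} k³ = [n(n+1)/2]², then subtract the first 6 terms.
∑_{k=1}^{88} k³ = [88×89/2]² = 3916² = 15335056
∑_{k=1}^{6} k³ = [6×7/2]² = 21² = 441
∑_{k=7}^{88} k³ = 15335056 - 441 = 15334615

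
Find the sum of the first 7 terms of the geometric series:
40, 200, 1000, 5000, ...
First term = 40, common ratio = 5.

Sₙ = a(1 - rⁿ) / (1 - r)
S_7 = 40(1 - 5^7) / (1 - 5)
S_7 = 40(1 - 78125) / (-4)
S_7 = 781240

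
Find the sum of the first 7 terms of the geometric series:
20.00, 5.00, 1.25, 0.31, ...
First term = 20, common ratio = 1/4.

Sₙ = a(1 - rⁿ) / (1 - r)
S_7 = 20(1 - (1/4)^7) / (1 - (1/4))
S_7 = 20(1 - (1/16384)) / (3/4)
S_7 = 27305/1024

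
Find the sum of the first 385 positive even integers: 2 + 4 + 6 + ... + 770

Sum of first n even numbers = n(n+1)
= 385×386
= 148610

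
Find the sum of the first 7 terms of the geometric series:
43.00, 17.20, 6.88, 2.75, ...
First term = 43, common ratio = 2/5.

Sₙ = a(1 - rⁿ) / (1 - r)
S_7 = 43(1 - (2/5)^7) / (1 - (2/5))
S_7 = 43(1 - (128/78125)) / (3/5)
S_7 = 1117957/15625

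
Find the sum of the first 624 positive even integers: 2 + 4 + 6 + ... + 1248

Sum of first n even numbers = n(n+1)
= 624×625
= 390000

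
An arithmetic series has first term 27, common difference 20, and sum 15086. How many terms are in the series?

Using S = n/2 × [2a + (n-1)d]
15086 = n/2 × [2(27) + (n-1)(20)]
15086 = n/2 × [54 + 20n - 20]
30172 = n × [34 + 20n]
20n² + (34)n - 30172 = 0
Discriminant: Δ = (34)² - 4(20)(-30172) = 1156 + 2413760 = 2414916
√Δ = 1554
n = [-(34) + √Δ] / (2·20) = (-34 + 1554) / 40 = 1520 / 40 = 38
(The negative root is discarded since n must be a positive integer.)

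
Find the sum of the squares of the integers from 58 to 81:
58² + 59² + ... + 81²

Use ∑_{k=1}^{n} k² = n(n+1)(2n+1)/6, then subtract the first 57 terms.
∑_{k=1}^{81} k² = 81×82×163/6 = 180441
∑_{k=1}^{57} k² = 57×58×115/6 = 63365
∑_{k=58}^{81} k² = 180441 - 63365 = 117076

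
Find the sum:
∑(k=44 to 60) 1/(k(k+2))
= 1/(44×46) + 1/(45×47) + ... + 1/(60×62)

Partial fractions: 1/(k(k+2)) = (1/2)[1/k - 1/(k+2)]
Telescoping leaves the first two and last two terms:
= (1/2)[1/44 + 1/45 - 1/61 - 1/62]
= 46529/7488360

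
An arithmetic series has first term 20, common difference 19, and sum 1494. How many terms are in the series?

Using S = n/2 × [2a + (n-1)d]
1494 = n/2 × [2(20) + (n-1)(19)]
1494 = n/2 × [40 + 19n - 19]
2988 = n × [21 + 19n]
19n² + (21)n - 2988 = 0
Discriminant: Δ = (21)² - 4(19)(-2988) = 441 + 227088 = 227529
√Δ = 477
n = [-(21) + √Δ] / (2·19) = (-21 + 477) / 38 = 456 / 38 = 12
(The negative root is discarded since n must be a positive integer.)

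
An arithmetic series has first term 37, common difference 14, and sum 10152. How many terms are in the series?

Using S = n/2 × [2a + (n-1)d]
10152 = n/2 × [2(37) + (n-1)(14)]
10152 = n/2 × [74 + 14n - 14]
20304 = n × [60 + 14n]
14n² + (60)n - 20304 = 0
Discriminant: Δ = (60)² - 4(14)(-20304) = 3600 + 1137024 = 1140624
√Δ = 1068
n = [-(60) + √Δ] / (2·14) = (-60 + 1068) / 28 = 1008 / 28 = 36
(The negative root is discarded since n must be a positive integer.)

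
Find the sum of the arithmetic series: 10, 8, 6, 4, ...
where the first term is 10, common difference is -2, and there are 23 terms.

Sₙ = n/2 × (first + last)
Last term = a + (n-1)d = 10 + (23-1)×(-2) = -34
S_23 = 23/2 × (10 + (-34))
S_23 = 23/2 × (-24) = -276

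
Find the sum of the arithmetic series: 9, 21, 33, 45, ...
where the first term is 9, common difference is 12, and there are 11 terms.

Sₙ = n/2 × (first + last)
Last term = a + (n-1)d = 9 + (11-1)×12 = 129
S_11 = 11/2 × (9 + 129)
S_11 = 11/2 × 138 = 759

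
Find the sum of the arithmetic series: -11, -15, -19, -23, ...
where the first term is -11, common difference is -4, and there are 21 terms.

Sₙ = n/2 × (first + last)
Last term = a + (n-1)d = -11 + (21-1)×(-4) = -91
S_21 = 21/2 × (-11 + (-91))
S_21 = 21/2 × (-102) = -1071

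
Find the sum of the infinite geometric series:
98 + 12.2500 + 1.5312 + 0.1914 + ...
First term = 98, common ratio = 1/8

For |r| < 1, S = a / (1 - r)
S = 98 / (1 - (1/8))
S = 98 / (7/8)
S = 112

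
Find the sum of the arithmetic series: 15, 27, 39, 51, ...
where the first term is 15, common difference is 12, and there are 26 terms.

Sₙ = n/2 × (first + last)
Last term = a + (n-1)d = 15 + (26-1)×12 = 315
S_26 = 26/2 × (15 + 315)
S_26 = 26/2 × 330 = 4290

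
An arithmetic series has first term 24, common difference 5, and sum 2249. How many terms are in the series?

Using S = n/2 × [2a + (n-1)d]
2249 = n/2 × [2(24) + (n-1)(5)]
2249 = n/2 × [48 + 5n - 5]
4498 = n × [43 + 5n]
5n² + (43)n - 4498 = 0
Discriminant: Δ = (43)² - 4(5)(-4498) = 1849 + 89960 = 91809
√Δ = 303
n = [-(43) + √Δ] / (2·5) = (-43 + 303) / 10 = 260 / 10 = 26
(The negative root is discarded since n must be a positive integer.)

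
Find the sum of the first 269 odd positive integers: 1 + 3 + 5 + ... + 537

Sum of first n odd numbers = n²
= 269²
= 72361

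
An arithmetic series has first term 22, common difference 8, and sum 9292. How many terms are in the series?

Using S = n/2 × [2a + (n-1)d]
9292 = n/2 × [2(22) + (n-1)(8)]
9292 = n/2 × [44 + 8n - 8]
18584 = n × [36 + 8n]
8n² + (36)n - 18584 = 0
Discriminant: Δ = (36)² - 4(8)(-18584) = 1296 + 594688 = 595984
√Δ = 772
n = [-(36) + √Δ] / (2·8) = (-36 + 772) / 16 = 736 / 16 = 46
(The negative root is discarded since n must be a positive integer.)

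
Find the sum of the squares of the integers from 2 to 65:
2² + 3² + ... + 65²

Use ∑_{k=1}^{n} k² = n(n+1)(2n+1)/6, then subtract the first 1 terms.
∑_{k=1}^{65} k² = 65×66×131/6 = 93665
∑_{k=1}^{1} k² = 1×2×3/6 = 1
∑_{k=2}^{65} k² = 93665 - 1 = 93664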